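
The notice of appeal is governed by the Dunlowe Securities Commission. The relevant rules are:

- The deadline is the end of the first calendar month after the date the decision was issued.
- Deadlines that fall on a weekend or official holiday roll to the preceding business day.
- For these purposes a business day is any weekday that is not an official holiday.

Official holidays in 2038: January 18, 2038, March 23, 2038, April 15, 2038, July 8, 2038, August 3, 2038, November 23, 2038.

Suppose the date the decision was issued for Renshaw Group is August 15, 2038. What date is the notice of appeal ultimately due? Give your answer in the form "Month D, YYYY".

1 month after August 15, 2038 is September 2038; that month ends on September 30, 2038.
September 30, 2038 falls on a Thursday, which is a business day, so no adjustment is needed.
So the filing is due September 30, 2038.

September 30, 2038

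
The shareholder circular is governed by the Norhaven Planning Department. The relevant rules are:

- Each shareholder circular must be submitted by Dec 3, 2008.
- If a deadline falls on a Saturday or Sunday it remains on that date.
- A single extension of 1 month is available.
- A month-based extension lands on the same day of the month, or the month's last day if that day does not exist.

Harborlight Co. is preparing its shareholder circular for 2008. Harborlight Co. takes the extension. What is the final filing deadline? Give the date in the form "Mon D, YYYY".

Jan 3, 2009

The stated deadline is Dec 3, 2008.
Dec 3, 2008 falls on a Wednesday. The rules make no weekend/holiday allowance, so it remains Dec 3, 2008.
Applying the 1 month extension: 1 month after Dec 3, 2008 is Jan 3, 2009.
Jan 3, 2009 falls on a Saturday. The rules make no weekend/holiday allowance, so it remains Jan 3, 2009.
So the filing is due Jan 3, 2009.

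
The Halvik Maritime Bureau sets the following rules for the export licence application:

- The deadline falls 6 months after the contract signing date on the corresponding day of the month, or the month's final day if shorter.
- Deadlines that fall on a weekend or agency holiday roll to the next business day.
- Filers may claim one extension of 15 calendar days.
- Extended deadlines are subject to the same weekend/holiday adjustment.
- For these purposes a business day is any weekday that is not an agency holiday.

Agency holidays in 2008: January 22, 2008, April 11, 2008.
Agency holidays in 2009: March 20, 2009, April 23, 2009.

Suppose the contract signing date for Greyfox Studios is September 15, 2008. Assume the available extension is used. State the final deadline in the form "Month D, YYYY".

March 31, 2009

6 months after September 15, 2008, on the same day of the month, is March 15, 2009.
March 15, 2009 is a Sunday; the next business day is March 16, 2009 (Monday).
Add the 15 calendar-day extension to March 16, 2009: March 31, 2009.
Since March 31, 2009 is a Tuesday and not a holiday, the date is unchanged.
The final due date is March 31, 2009.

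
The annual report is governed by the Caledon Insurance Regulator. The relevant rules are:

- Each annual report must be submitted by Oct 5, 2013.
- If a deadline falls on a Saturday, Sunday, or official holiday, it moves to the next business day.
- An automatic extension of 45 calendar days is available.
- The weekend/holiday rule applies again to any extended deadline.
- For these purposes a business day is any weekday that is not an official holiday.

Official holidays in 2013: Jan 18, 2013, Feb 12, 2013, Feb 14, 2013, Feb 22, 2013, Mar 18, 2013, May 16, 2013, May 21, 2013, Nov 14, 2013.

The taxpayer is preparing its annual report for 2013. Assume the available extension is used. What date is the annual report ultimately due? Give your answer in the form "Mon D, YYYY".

The stated deadline is Oct 5, 2013.
Because Oct 5, 2013 is a Saturday, the deadline becomes Oct 7, 2013 (Monday).
The 45-calendar-day extension moves the deadline from Oct 7, 2013 to Nov 21, 2013.
Nov 21, 2013 (Thursday) is already a business day.
So the filing is due Nov 21, 2013.

Nov 21, 2013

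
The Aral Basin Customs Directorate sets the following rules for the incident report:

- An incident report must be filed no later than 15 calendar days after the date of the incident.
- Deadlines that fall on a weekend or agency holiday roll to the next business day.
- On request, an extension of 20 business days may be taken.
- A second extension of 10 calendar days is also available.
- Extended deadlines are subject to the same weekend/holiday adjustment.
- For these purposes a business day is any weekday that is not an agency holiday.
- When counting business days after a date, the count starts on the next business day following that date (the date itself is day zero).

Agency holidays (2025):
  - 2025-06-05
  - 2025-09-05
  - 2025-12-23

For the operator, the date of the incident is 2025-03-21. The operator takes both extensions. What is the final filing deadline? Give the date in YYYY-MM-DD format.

From 2025-03-21, 15 calendar days later is 2025-04-05.
2025-04-05 falls on a Saturday. Rolling to the next business day gives 2025-04-07, a Monday.
The 20-business-day extension runs from 2025-04-07 to 2025-05-05.
Since 2025-05-05 is a Monday and not a holiday, the date is unchanged.
Add the 10 calendar-day extension to 2025-05-05: 2025-05-15.
2025-05-15 (Thursday) is already a business day.
Deadline: 2025-05-15.

2025-05-15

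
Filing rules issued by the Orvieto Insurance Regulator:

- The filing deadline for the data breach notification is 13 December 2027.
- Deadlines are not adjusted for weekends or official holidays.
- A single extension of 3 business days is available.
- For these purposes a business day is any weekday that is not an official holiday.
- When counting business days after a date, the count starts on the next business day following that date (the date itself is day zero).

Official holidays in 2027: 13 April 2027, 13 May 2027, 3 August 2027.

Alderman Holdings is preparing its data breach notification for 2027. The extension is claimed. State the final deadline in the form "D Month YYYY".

16 December 2027

Start from the fixed due date, 13 December 2027.
No adjustment is made for weekends or holidays, so 13 December 2027 stands.
The 3-business-day extension runs from 13 December 2027 to 16 December 2027.
16 December 2027 falls on a Thursday. The rules make no weekend/holiday allowance, so it remains 16 December 2027.
Deadline: 16 December 2027.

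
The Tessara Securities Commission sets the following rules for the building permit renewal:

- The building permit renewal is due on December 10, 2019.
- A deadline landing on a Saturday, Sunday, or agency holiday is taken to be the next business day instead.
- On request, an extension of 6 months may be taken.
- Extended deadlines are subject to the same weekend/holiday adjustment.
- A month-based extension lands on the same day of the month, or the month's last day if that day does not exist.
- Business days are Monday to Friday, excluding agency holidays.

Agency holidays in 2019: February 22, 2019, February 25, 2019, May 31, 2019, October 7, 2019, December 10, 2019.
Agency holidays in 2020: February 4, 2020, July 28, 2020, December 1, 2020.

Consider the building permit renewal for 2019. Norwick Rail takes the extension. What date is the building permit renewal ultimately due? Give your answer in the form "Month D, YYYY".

June 11, 2020

The statutory due date is December 10, 2019.
Because December 10, 2019 is a listed holiday, the deadline becomes December 11, 2019 (Wednesday).
The 6 months extension carries December 11, 2019 to June 11, 2020.
Since June 11, 2020 is a Thursday and not a holiday, the date is unchanged.
So the filing is due June 11, 2020.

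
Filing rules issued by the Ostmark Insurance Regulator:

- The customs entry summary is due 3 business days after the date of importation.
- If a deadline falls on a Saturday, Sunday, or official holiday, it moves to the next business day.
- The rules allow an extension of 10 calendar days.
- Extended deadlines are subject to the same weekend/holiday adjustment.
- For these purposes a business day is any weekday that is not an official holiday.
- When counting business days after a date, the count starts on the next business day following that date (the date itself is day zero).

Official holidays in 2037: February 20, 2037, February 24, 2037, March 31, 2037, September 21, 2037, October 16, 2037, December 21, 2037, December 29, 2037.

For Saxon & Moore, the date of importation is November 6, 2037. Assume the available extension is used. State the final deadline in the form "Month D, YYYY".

November 23, 2037

Counting 3 business days after November 6, 2037 (skipping weekends and listed holidays) reaches November 11, 2037.
November 11, 2037 is a Wednesday and not a listed holiday, so it stands.
The 10-calendar-day extension moves the deadline from November 11, 2037 to November 21, 2037.
November 21, 2037 is a Saturday; the next business day is November 23, 2037 (Monday).
Final deadline: November 23, 2037.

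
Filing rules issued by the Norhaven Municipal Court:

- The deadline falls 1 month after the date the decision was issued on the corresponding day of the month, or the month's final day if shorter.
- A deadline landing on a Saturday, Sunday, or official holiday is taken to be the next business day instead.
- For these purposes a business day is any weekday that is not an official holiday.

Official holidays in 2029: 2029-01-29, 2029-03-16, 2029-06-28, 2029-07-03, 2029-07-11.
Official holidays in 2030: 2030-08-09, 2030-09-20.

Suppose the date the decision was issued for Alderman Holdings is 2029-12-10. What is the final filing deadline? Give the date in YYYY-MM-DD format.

2030-01-10

Moving 1 month forward from 2029-12-10 on the corresponding day gives 2030-01-10.
2030-01-10 is a Thursday and not a listed holiday, so it stands.
Deadline: 2030-01-10.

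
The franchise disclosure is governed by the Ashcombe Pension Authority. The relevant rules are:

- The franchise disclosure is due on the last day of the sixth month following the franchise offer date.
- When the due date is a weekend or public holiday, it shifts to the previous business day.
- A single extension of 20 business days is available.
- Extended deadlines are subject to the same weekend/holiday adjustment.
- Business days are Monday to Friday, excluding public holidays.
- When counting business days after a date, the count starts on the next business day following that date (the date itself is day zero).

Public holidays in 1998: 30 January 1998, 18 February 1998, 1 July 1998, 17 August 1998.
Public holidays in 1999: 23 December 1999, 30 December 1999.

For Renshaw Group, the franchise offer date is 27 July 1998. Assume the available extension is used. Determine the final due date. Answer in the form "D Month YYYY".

The sixth month after 27 July 1998 is January 1999, whose last day is 31 January 1999.
Because 31 January 1999 is a Sunday, the deadline becomes 29 January 1999 (Friday).
The 20-business-day extension runs from 29 January 1999 to 26 February 1999.
26 February 1999 (Friday) is already a business day.
Final deadline: 26 February 1999.

26 February 1999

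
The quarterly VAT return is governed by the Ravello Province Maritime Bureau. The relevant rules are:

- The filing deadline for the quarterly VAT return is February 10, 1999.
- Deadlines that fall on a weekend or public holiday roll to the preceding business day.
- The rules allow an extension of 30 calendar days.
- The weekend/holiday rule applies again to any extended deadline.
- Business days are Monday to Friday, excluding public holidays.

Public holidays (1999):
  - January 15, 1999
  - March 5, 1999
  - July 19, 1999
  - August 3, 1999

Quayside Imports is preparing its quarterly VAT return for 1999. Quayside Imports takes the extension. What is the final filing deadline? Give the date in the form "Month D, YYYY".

The stated deadline is February 10, 1999.
February 10, 1999 falls on a Wednesday, which is a business day, so no adjustment is needed.
With the 30-day extension, February 10, 1999 becomes March 12, 1999.
March 12, 1999 falls on a Friday, which is a business day, so no adjustment is needed.
The final due date is March 12, 1999.

March 12, 1999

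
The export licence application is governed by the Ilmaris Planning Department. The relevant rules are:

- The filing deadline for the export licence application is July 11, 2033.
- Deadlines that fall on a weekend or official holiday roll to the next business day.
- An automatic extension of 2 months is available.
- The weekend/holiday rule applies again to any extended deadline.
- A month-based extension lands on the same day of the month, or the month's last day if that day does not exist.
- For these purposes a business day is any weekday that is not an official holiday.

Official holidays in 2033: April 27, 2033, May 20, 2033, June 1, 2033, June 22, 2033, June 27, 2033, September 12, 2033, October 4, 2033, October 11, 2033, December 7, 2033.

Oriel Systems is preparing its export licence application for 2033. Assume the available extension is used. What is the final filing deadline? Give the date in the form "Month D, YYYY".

The statutory due date is July 11, 2033.
July 11, 2033 (Monday) is already a business day.
Applying the 2 months extension: 2 months after July 11, 2033 is September 11, 2033.
September 11, 2033 is a Sunday; the next business day is September 13, 2033 (Tuesday).
So the filing is due September 13, 2033.

September 13, 2033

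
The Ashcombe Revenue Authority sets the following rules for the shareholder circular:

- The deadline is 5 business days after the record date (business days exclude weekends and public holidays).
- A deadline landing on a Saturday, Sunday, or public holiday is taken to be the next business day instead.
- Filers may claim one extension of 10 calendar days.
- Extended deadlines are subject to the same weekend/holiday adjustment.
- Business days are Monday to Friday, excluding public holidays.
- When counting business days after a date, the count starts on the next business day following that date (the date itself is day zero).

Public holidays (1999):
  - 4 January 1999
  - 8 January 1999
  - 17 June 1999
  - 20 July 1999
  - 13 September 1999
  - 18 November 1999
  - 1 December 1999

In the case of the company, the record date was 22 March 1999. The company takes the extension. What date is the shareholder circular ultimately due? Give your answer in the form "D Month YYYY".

5 business days after 22 March 1999, excluding weekends and holidays, is 29 March 1999.
29 March 1999 is a Monday and not a listed holiday, so it stands.
Add the 10 calendar-day extension to 29 March 1999: 8 April 1999.
8 April 1999 falls on a Thursday, which is a business day, so no adjustment is needed.
Final deadline: 8 April 1999.

8 April 1999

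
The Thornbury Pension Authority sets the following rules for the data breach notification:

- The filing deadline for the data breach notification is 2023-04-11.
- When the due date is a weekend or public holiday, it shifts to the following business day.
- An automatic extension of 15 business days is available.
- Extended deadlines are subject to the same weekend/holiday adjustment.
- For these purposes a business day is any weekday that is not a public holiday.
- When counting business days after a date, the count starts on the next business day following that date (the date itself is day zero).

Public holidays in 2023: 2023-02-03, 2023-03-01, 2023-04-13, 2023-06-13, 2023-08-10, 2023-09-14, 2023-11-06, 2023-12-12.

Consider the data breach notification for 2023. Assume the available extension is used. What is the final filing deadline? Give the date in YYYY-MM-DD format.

2023-05-03

The stated deadline is 2023-04-11.
2023-04-11 is a Tuesday and not a listed holiday, so it stands.
Counting 15 further business days from 2023-04-11 reaches 2023-05-03.
2023-05-03 falls on a Wednesday, which is a business day, so no adjustment is needed.
Deadline: 2023-05-03.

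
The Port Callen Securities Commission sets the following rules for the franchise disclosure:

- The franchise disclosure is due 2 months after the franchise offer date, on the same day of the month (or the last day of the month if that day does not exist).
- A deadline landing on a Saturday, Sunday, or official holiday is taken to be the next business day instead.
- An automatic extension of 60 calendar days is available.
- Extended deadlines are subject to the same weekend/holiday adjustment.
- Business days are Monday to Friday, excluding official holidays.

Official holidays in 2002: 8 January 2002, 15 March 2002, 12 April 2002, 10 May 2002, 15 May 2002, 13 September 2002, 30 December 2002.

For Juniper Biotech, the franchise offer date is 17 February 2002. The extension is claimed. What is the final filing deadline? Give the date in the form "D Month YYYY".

2 months from 17 February 2002 is 17 April 2002.
Since 17 April 2002 is a Wednesday and not a holiday, the date is unchanged.
Applying the 60-calendar-day extension: 17 April 2002 + 60 days = 16 June 2002.
16 June 2002 falls on a Sunday. Rolling to the next business day gives 17 June 2002, a Monday.
The final due date is 17 June 2002.

17 June 2002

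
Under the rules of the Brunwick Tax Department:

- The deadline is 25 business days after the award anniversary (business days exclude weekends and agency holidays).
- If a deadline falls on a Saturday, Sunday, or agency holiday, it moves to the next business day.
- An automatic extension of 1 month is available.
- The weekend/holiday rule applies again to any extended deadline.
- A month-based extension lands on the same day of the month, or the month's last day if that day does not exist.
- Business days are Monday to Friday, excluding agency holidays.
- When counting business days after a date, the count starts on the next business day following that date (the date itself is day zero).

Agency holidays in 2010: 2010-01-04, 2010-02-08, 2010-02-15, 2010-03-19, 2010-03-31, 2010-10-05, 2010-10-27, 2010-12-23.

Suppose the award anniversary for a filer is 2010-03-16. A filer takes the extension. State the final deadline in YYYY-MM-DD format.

Counting 25 business days after 2010-03-16 (skipping weekends and listed holidays) reaches 2010-04-22.
2010-04-22 is a Thursday and not a listed holiday, so it stands.
Applying the 1 month extension: 1 month after 2010-04-22 is 2010-05-22.
2010-05-22 falls on a Saturday. Rolling to the next business day gives 2010-05-24, a Monday.
So the filing is due 2010-05-24.

2010-05-24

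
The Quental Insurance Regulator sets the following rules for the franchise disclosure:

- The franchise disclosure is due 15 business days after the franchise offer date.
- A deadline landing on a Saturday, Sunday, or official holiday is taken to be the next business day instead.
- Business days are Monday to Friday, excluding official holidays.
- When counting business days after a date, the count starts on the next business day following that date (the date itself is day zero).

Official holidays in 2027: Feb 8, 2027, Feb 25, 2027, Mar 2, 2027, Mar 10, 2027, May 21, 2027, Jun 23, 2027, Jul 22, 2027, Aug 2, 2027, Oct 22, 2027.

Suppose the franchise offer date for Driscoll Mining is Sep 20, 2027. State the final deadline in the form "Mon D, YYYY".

Counting 15 business days after Sep 20, 2027 (skipping weekends and listed holidays) reaches Oct 11, 2027.
Oct 11, 2027 (Monday) is already a business day.
Final deadline: Oct 11, 2027.

Oct 11, 2027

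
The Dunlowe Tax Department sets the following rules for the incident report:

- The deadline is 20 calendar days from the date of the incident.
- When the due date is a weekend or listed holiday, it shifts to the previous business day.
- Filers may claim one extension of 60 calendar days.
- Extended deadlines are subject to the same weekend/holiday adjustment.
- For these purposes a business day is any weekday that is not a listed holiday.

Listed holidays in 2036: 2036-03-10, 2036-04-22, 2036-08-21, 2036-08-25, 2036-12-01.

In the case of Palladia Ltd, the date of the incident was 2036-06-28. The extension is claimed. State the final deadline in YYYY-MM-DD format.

2036-09-16

20 calendar days after 2036-06-28 is 2036-07-18.
2036-07-18 falls on a Friday, which is a business day, so no adjustment is needed.
With the 60-day extension, 2036-07-18 becomes 2036-09-16.
2036-09-16 falls on a Tuesday, which is a business day, so no adjustment is needed.
The final due date is 2036-09-16.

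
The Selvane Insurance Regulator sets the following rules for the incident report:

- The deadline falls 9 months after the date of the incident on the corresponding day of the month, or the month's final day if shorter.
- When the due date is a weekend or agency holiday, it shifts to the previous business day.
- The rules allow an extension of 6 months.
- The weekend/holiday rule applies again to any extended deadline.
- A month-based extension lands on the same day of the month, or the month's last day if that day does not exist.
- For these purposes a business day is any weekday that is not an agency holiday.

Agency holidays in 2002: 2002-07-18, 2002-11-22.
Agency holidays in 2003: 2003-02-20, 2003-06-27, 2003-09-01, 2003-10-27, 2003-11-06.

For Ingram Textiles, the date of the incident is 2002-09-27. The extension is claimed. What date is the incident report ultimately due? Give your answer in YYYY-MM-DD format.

2003-12-26

Moving 9 months forward from 2002-09-27 on the corresponding day gives 2003-06-27.
2003-06-27 is a listed holiday; the preceding business day is 2003-06-26 (Thursday).
Applying the 6 months extension: 6 months after 2003-06-26 is 2003-12-26.
2003-12-26 (Friday) is already a business day.
The final due date is 2003-12-26.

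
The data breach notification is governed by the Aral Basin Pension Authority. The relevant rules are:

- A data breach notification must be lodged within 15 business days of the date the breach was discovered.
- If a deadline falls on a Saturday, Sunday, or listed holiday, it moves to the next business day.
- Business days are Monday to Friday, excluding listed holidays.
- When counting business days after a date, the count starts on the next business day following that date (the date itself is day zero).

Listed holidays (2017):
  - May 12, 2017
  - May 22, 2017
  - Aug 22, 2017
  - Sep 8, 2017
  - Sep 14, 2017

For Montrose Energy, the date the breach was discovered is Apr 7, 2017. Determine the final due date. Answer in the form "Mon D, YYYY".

Apr 28, 2017

Counting 15 business days after Apr 7, 2017 (skipping weekends and listed holidays) reaches Apr 28, 2017.
Apr 28, 2017 falls on a Friday, which is a business day, so no adjustment is needed.
The final due date is Apr 28, 2017.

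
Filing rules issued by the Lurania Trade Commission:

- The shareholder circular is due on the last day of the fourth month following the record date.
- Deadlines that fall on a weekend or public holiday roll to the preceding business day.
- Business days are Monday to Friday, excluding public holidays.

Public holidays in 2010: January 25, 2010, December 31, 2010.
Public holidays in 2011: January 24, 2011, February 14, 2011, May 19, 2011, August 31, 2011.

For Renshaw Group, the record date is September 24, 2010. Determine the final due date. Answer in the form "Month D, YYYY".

January 31, 2011

4 months after September 24, 2010 is January 2011; that month ends on January 31, 2011.
Since January 31, 2011 is a Monday and not a holiday, the date is unchanged.
Deadline: January 31, 2011.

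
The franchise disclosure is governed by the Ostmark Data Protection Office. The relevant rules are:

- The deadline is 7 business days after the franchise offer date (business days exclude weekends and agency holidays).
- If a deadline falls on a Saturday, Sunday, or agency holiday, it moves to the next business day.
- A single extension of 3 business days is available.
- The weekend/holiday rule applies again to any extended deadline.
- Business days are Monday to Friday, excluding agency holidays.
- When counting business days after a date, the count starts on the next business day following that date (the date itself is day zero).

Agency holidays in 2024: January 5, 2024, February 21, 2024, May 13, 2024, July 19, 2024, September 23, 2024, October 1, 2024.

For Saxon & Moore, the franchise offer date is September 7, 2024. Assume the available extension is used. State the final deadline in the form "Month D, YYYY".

7 business days after September 7, 2024, excluding weekends and holidays, is September 17, 2024.
September 17, 2024 (Tuesday) is already a business day.
Applying the 3-business-day extension: 3 business days after September 17, 2024 is September 20, 2024.
Since September 20, 2024 is a Friday and not a holiday, the date is unchanged.
Deadline: September 20, 2024.

September 20, 2024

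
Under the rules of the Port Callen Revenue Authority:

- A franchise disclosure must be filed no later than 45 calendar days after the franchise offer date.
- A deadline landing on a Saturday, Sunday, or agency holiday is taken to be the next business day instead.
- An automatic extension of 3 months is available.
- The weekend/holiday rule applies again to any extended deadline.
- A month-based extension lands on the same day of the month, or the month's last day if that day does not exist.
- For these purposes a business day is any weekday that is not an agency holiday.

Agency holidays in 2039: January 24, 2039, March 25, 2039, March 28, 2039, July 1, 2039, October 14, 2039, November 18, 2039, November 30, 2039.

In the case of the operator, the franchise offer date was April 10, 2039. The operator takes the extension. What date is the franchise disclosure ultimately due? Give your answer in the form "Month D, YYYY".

45 calendar days after April 10, 2039 is May 25, 2039.
May 25, 2039 falls on a Wednesday, which is a business day, so no adjustment is needed.
The 3 months extension carries May 25, 2039 to August 25, 2039.
Since August 25, 2039 is a Thursday and not a holiday, the date is unchanged.
Final deadline: August 25, 2039.

August 25, 2039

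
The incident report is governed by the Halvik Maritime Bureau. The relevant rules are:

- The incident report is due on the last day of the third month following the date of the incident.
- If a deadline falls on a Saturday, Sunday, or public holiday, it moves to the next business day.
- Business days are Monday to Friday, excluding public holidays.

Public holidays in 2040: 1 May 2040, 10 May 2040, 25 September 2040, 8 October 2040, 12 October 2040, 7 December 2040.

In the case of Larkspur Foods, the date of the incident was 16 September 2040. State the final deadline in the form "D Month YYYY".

31 December 2040

3 months after 16 September 2040 is December 2040; that month ends on 31 December 2040.
31 December 2040 falls on a Monday, which is a business day, so no adjustment is needed.
Final deadline: 31 December 2040.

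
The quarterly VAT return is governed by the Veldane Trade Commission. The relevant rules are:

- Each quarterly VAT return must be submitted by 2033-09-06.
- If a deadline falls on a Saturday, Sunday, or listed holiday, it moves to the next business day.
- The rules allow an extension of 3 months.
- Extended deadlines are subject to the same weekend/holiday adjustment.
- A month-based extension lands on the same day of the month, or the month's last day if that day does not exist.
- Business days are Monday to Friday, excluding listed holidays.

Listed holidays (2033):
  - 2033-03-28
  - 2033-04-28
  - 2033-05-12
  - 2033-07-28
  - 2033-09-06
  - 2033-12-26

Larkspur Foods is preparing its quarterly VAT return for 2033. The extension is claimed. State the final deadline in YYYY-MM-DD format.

2033-12-07

The stated deadline is 2033-09-06.
2033-09-06 falls on a listed holiday. Rolling to the next business day gives 2033-09-07, a Wednesday.
Applying the 3 months extension: 3 months after 2033-09-07 is 2033-12-07.
2033-12-07 falls on a Wednesday, which is a business day, so no adjustment is needed.
Deadline: 2033-12-07.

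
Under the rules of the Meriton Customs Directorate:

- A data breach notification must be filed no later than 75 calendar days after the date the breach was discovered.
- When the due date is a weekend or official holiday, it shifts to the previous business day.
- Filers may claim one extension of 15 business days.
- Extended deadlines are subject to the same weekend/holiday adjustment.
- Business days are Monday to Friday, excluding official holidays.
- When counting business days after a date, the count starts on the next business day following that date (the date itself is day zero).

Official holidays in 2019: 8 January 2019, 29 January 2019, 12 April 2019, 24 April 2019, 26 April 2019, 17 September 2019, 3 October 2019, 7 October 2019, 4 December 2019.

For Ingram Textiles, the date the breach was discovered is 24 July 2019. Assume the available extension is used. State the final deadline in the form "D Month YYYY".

Trigger date 24 July 2019 + 75 calendar days = 7 October 2019.
7 October 2019 falls on a listed holiday. Rolling to the preceding business day gives 4 October 2019, a Friday.
The 15-business-day extension runs from 4 October 2019 to 28 October 2019.
28 October 2019 falls on a Monday, which is a business day, so no adjustment is needed.
Final deadline: 28 October 2019.

28 October 2019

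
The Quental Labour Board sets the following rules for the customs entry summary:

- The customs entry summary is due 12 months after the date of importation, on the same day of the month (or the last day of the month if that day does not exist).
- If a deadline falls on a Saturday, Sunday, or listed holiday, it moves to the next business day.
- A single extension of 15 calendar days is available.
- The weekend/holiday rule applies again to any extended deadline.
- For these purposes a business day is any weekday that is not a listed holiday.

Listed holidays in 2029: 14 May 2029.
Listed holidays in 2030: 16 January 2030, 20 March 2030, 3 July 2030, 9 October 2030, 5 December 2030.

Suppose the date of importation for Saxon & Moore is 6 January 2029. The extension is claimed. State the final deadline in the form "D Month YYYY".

22 January 2030

12 months after 6 January 2029, on the same day of the month, is 6 January 2030.
Because 6 January 2030 is a Sunday, the deadline becomes 7 January 2030 (Monday).
With the 15-day extension, 7 January 2030 becomes 22 January 2030.
Since 22 January 2030 is a Tuesday and not a holiday, the date is unchanged.
The final due date is 22 January 2030.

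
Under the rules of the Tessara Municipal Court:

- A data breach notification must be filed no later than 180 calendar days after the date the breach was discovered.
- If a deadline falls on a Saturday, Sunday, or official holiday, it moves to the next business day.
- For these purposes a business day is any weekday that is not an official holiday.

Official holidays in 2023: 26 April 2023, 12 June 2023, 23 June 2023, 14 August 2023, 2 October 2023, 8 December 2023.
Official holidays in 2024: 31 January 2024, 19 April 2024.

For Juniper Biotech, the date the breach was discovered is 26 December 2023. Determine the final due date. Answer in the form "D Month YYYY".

24 June 2024

Adding 180 calendar days to 26 December 2023 gives 23 June 2024.
23 June 2024 is a Sunday, so it moves to the next business day, 24 June 2024 (Monday).
Final deadline: 24 June 2024.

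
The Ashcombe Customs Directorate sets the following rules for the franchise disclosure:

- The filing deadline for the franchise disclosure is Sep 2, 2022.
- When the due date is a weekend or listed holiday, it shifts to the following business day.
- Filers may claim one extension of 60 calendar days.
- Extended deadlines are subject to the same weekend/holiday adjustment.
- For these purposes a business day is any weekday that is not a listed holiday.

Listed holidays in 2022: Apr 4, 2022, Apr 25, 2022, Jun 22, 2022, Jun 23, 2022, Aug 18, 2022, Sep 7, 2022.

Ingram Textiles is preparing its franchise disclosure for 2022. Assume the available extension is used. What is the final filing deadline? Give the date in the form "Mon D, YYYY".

Nov 1, 2022

The stated deadline is Sep 2, 2022.
Sep 2, 2022 falls on a Friday, which is a business day, so no adjustment is needed.
Applying the 60-calendar-day extension: Sep 2, 2022 + 60 days = Nov 1, 2022.
Nov 1, 2022 is a Tuesday and not a listed holiday, so it stands.
Final deadline: Nov 1, 2022.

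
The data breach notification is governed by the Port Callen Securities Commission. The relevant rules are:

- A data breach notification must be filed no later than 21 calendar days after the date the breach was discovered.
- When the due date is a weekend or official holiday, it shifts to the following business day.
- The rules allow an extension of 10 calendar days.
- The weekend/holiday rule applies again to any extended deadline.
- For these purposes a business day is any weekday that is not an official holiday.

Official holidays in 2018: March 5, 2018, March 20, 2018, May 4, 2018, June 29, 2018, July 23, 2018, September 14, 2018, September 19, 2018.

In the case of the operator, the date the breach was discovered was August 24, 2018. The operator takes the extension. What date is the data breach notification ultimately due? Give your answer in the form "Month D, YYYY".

September 27, 2018

From August 24, 2018, 21 calendar days later is September 14, 2018.
Because September 14, 2018 is a listed holiday, the deadline becomes September 17, 2018 (Monday).
Applying the 10-calendar-day extension: September 17, 2018 + 10 days = September 27, 2018.
Since September 27, 2018 is a Thursday and not a holiday, the date is unchanged.
Deadline: September 27, 2018.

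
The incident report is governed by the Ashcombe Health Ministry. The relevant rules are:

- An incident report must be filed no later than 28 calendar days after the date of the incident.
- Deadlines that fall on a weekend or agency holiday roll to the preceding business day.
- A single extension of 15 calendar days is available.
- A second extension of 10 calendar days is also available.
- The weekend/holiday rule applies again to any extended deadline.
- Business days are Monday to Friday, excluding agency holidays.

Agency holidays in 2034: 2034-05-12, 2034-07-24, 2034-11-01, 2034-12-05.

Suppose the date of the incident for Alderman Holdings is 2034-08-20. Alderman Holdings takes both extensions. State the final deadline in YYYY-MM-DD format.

Adding 28 calendar days to 2034-08-20 gives 2034-09-17.
2034-09-17 falls on a Sunday. Rolling to the preceding business day gives 2034-09-15, a Friday.
Add the 15 calendar-day extension to 2034-09-15: 2034-09-30.
Because 2034-09-30 is a Saturday, the deadline becomes 2034-09-29 (Friday).
Add the 10 calendar-day extension to 2034-09-29: 2034-10-09.
2034-10-09 is a Monday and not a listed holiday, so it stands.
Deadline: 2034-10-09.

2034-10-09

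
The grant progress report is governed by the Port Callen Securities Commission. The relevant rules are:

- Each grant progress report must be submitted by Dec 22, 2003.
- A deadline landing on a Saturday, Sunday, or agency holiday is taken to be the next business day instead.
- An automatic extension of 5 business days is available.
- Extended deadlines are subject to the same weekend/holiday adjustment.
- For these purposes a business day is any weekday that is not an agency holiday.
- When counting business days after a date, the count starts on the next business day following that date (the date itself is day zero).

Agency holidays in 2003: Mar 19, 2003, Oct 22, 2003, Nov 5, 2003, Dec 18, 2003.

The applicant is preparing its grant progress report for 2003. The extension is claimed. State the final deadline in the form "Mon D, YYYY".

Start from the fixed due date, Dec 22, 2003.
Since Dec 22, 2003 is a Monday and not a holiday, the date is unchanged.
Counting 5 further business days from Dec 22, 2003 reaches Dec 29, 2003.
Dec 29, 2003 is a Monday and not a listed holiday, so it stands.
So the filing is due Dec 29, 2003.

Dec 29, 2003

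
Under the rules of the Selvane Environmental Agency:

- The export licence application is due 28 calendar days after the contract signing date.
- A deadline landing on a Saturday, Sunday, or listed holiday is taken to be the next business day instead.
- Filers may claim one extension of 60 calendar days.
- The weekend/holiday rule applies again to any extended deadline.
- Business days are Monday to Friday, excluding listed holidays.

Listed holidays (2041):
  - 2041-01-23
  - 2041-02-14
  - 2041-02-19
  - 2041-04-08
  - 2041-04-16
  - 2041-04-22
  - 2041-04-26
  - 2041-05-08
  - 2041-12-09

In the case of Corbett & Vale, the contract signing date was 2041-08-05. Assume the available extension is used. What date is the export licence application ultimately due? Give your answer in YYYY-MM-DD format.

From 2041-08-05, 28 calendar days later is 2041-09-02.
Since 2041-09-02 is a Monday and not a holiday, the date is unchanged.
Add the 60 calendar-day extension to 2041-09-02: 2041-11-01.
2041-11-01 falls on a Friday, which is a business day, so no adjustment is needed.
Deadline: 2041-11-01.

2041-11-01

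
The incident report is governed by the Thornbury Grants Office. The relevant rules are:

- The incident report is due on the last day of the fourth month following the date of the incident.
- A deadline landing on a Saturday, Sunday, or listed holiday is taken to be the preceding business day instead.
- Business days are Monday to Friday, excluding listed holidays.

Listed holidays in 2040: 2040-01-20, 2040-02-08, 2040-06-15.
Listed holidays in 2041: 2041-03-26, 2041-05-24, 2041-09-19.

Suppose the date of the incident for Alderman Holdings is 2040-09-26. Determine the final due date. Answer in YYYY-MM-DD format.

2041-01-31

4 months after 2040-09-26 is January 2041; that month ends on 2041-01-31.
2041-01-31 is a Thursday and not a listed holiday, so it stands.
Deadline: 2041-01-31.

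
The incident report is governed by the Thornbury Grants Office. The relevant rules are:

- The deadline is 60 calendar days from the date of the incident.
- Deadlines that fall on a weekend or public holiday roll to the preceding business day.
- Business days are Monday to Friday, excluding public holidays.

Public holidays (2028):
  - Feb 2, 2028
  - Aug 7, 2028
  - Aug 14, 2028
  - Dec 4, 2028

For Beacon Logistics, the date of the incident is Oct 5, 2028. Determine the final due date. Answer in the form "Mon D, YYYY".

Dec 1, 2028

60 calendar days after Oct 5, 2028 is Dec 4, 2028.
Dec 4, 2028 is a listed holiday, so it moves to the preceding business day, Dec 1, 2028 (Friday).
So the filing is due Dec 1, 2028.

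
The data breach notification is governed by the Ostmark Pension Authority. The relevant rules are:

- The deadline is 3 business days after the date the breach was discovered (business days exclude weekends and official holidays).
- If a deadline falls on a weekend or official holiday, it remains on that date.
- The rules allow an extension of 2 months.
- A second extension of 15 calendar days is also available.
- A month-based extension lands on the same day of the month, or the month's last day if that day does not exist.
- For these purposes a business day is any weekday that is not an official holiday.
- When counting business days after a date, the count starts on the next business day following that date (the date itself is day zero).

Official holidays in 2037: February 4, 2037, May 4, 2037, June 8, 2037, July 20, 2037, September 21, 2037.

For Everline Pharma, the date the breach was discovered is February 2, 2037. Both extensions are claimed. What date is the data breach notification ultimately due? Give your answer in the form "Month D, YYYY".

April 21, 2037

Starting the day after February 2, 2037 and counting 3 business days lands on February 6, 2037.
February 6, 2037 is a Friday; no weekend or holiday adjustment applies.
Applying the 2 months extension: 2 months after February 6, 2037 is April 6, 2037.
April 6, 2037 is a Monday; no weekend or holiday adjustment applies.
Applying the 15-calendar-day extension: April 6, 2037 + 15 days = April 21, 2037.
April 21, 2037 falls on a Tuesday. The rules make no weekend/holiday allowance, so it remains April 21, 2037.
Deadline: April 21, 2037.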